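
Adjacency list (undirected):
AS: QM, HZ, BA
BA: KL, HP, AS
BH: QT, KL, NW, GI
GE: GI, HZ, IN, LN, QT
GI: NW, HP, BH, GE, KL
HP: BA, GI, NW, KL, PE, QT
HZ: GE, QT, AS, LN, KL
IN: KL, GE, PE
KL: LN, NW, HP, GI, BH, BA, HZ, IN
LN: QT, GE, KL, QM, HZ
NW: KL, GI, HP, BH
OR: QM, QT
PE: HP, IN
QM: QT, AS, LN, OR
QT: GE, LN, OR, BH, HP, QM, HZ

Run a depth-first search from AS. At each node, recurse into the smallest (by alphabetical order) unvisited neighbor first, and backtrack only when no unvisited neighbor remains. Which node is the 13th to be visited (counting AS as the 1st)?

Visit AS
AS → BA
BA → HP
HP → GI
GI → BH
BH → KL
KL → HZ
HZ → GE
GE → IN
IN → PE
GE → LN
LN → QM
QM → OR
OR → QT
KL → NW

Visit order: AS, BA, HP, GI, BH, KL, HZ, GE, IN, PE, LN, QM, OR, QT, NW

OR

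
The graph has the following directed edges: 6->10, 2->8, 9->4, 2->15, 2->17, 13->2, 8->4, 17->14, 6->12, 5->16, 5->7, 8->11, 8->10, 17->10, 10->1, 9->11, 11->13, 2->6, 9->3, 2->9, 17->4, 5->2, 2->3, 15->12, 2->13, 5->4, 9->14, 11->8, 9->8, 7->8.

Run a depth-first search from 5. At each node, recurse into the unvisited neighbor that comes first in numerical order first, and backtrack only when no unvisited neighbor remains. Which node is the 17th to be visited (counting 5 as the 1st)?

16

Visit 5
5 → 2
2 → 3
2 → 6
6 → 10
10 → 1
6 → 12
2 → 8
8 → 4
8 → 11
11 → 13
2 → 9
9 → 14
2 → 15
2 → 17
5 → 7
5 → 16

Visit order: 5, 2, 3, 6, 10, 1, 12, 8, 4, 11, 13, 9, 14, 15, 17, 7, 16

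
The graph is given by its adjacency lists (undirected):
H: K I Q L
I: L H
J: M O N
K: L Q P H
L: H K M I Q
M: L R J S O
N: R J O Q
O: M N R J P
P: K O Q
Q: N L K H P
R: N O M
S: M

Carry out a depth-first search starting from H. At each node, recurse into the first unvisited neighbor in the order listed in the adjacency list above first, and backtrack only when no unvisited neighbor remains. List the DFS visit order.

Visit H
H → K
K → L
L → M
M → R
R → N
N → J
J → O
O → P
P → Q
M → S
L → I

H, K, L, M, R, N, J, O, P, Q, S, I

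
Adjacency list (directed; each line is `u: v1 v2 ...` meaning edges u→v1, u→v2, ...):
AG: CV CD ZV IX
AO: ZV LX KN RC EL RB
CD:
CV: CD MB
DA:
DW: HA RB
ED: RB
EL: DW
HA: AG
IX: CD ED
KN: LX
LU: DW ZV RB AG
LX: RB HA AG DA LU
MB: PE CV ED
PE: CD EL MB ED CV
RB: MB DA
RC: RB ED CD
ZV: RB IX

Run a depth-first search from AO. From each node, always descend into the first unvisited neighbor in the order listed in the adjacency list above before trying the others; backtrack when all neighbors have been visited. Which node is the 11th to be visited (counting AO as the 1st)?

CV

Visit AO
AO → ZV
ZV → RB
RB → MB
MB → PE
PE → CD
PE → EL
EL → DW
DW → HA
HA → AG
AG → CV
AG → IX
IX → ED
RB → DA
AO → LX
LX → LU
AO → KN
AO → RC

Visit order: AO, ZV, RB, MB, PE, CD, EL, DW, HA, AG, CV, IX, ED, DA, LX, LU, KN, RC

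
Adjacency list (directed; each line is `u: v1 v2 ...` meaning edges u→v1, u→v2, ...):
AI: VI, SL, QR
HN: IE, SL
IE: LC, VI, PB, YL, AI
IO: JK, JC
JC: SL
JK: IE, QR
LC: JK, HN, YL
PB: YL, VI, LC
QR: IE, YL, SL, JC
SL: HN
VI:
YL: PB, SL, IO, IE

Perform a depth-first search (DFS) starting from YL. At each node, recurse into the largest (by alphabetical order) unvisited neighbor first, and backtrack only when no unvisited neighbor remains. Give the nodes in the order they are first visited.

Visit YL
YL → SL
SL → HN
HN → IE
IE → VI
IE → PB
PB → LC
LC → JK
JK → QR
QR → JC
IE → AI
YL → IO

YL, SL, HN, IE, VI, PB, LC, JK, QR, JC, AI, IO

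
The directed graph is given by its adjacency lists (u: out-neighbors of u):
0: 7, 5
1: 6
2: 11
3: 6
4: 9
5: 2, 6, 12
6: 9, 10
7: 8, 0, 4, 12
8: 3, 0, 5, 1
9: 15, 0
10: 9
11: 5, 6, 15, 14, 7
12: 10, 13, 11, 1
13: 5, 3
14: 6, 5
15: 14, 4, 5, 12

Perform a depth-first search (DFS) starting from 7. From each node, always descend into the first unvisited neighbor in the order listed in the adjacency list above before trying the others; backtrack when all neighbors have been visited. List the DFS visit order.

Visit 7
7 → 8
8 → 3
3 → 6
6 → 9
9 → 15
15 → 14
14 → 5
5 → 2
2 → 11
5 → 12
12 → 10
12 → 13
12 → 1
15 → 4
9 → 0

7 8 3 6 9 15 14 5 2 11 12 10 13 1 4 0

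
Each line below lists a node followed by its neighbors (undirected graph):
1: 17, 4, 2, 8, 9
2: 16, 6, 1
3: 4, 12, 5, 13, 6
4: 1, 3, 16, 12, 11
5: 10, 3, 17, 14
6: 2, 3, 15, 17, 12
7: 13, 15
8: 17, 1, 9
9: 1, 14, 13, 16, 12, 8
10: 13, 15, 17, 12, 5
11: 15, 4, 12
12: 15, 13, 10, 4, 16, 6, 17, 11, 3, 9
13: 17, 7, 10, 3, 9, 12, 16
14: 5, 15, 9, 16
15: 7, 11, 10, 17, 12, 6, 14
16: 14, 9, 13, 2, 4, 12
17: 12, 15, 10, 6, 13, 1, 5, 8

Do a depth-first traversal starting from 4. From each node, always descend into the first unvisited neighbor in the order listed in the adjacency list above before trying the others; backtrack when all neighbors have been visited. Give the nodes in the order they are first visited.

4, 1, 17, 12, 15, 7, 13, 10, 5, 3, 6, 2, 16, 14, 9, 8, 11

Visit 4
4 → 1
1 → 17
17 → 12
12 → 15
15 → 7
7 → 13
13 → 10
10 → 5
5 → 3
3 → 6
6 → 2
2 → 16
16 → 14
14 → 9
9 → 8
15 → 11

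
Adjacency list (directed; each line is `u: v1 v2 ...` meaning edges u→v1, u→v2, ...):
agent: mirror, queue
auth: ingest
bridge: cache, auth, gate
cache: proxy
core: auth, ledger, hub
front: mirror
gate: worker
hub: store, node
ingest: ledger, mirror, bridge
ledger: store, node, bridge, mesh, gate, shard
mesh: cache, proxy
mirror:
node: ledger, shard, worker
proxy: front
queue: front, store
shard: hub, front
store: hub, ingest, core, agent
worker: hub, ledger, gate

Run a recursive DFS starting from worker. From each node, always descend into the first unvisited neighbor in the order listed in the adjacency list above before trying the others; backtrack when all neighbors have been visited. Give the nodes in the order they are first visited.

worker, hub, store, ingest, ledger, node, shard, front, mirror, bridge, cache, proxy, auth, gate, mesh, core, agent, queue

Visit worker
worker → hub
hub → store
store → ingest
ingest → ledger
ledger → node
node → shard
shard → front
front → mirror
ledger → bridge
bridge → cache
cache → proxy
bridge → auth
bridge → gate
ledger → mesh
store → core
store → agent
agent → queue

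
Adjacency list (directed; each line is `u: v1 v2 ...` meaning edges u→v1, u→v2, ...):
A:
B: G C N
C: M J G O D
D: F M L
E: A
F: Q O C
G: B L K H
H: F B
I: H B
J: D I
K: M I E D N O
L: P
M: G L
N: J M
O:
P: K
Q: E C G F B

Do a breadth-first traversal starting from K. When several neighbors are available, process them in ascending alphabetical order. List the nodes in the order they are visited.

K, D, E, I, M, N, O, F, L, A, B, H, G, J, C, Q, P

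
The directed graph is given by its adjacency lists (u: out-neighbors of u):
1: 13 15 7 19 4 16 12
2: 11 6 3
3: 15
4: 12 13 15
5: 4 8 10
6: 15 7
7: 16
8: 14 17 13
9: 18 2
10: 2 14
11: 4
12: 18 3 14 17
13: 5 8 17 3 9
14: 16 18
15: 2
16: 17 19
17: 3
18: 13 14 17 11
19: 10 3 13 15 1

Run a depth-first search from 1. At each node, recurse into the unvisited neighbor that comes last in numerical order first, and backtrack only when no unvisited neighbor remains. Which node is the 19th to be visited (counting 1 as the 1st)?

7

Visit 1
1 → 19
19 → 15
15 → 2
2 → 11
11 → 4
4 → 13
13 → 17
17 → 3
13 → 9
9 → 18
18 → 14
14 → 16
13 → 8
13 → 5
5 → 10
4 → 12
2 → 6
6 → 7

Visit order: 1, 19, 15, 2, 11, 4, 13, 17, 3, 9, 18, 14, 16, 8, 5, 10, 12, 6, 7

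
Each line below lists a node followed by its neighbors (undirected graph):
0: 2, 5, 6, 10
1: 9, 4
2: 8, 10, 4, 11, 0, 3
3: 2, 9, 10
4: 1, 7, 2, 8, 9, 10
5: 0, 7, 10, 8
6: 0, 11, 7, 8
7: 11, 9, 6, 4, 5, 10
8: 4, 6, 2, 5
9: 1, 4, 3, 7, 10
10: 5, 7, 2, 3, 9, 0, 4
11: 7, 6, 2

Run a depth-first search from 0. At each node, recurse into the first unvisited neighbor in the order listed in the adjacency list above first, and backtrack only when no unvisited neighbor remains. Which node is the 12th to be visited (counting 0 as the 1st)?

Visit 0
0 → 2
2 → 8
8 → 4
4 → 1
1 → 9
9 → 3
3 → 10
10 → 5
5 → 7
7 → 11
11 → 6

Visit order: 0, 2, 8, 4, 1, 9, 3, 10, 5, 7, 11, 6

6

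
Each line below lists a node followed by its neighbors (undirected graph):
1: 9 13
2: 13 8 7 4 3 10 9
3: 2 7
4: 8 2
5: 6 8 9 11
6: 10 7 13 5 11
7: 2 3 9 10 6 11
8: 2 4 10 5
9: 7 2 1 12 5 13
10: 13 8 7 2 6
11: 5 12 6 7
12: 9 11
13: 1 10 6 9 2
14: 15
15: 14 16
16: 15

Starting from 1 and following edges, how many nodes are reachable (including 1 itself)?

13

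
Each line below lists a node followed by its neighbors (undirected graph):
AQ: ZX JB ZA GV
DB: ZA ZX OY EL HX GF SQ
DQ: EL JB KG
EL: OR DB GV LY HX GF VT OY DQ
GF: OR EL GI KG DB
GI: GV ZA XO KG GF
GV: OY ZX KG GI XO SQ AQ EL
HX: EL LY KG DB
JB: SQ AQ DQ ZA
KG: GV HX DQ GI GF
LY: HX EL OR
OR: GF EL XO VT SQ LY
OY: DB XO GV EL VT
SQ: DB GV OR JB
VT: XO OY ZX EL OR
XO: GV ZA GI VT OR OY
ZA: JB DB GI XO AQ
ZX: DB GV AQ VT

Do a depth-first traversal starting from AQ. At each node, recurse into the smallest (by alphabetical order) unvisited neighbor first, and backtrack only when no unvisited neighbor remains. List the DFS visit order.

Visit AQ
AQ → GV
GV → EL
EL → DB
DB → GF
GF → GI
GI → KG
KG → DQ
DQ → JB
JB → SQ
SQ → OR
OR → LY
LY → HX
OR → VT
VT → OY
OY → XO
XO → ZA
VT → ZX

AQ -> GV -> EL -> DB -> GF -> GI -> KG -> DQ -> JB -> SQ -> OR -> LY -> HX -> VT -> OY -> XO -> ZA -> ZX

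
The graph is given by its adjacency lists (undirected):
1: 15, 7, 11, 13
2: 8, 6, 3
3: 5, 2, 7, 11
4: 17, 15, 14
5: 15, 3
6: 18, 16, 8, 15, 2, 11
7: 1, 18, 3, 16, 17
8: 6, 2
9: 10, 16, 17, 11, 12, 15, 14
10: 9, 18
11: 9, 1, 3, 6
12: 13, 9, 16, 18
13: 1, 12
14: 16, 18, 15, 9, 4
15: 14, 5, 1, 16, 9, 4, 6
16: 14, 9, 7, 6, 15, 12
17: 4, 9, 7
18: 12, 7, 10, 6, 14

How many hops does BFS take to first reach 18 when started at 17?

2

Level 0: 17
Level 1: 4, 7, 9
Level 2: 1, 3, 10, 11, 12, 14, 15, 16, 18
Level 3: 2, 5, 6, 13
Level 4: 8
18 first appears at level 2.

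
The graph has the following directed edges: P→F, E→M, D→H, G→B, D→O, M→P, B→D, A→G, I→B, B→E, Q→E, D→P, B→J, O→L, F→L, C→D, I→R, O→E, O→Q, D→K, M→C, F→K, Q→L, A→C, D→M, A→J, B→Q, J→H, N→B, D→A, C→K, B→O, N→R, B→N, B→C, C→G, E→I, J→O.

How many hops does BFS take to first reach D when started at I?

2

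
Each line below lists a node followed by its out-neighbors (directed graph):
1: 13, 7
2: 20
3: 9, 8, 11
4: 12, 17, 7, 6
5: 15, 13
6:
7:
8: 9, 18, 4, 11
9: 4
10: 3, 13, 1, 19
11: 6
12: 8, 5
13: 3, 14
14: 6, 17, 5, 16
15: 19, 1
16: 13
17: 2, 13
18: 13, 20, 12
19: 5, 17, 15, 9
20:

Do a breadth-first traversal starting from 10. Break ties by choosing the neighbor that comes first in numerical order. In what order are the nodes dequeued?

10 -> 1 -> 3 -> 13 -> 19 -> 7 -> 8 -> 9 -> 11 -> 14 -> 5 -> 15 -> 17 -> 4 -> 18 -> 6 -> 16 -> 2 -> 12 -> 20

Visit 10; enqueue 1, 3, 13, 19 → queue [1, 3, 13, 19]
Visit 1; enqueue 7 → queue [3, 13, 19, 7]
Visit 3; enqueue 8, 9, 11 → queue [13, 19, 7, 8, 9, 11]
Visit 13; enqueue 14 → queue [19, 7, 8, 9, 11, 14]
Visit 19; enqueue 5, 15, 17 → queue [7, 8, 9, 11, 14, 5, 15, 17]
Visit 7 → queue [8, 9, 11, 14, 5, 15, 17]
Visit 8; enqueue 4, 18 → queue [9, 11, 14, 5, 15, 17, 4, 18]
Visit 9 → queue [11, 14, 5, 15, 17, 4, 18]
Visit 11; enqueue 6 → queue [14, 5, 15, 17, 4, 18, 6]
Visit 14; enqueue 16 → queue [5, 15, 17, 4, 18, 6, 16]
Visit 5 → queue [15, 17, 4, 18, 6, 16]
Visit 15 → queue [17, 4, 18, 6, 16]
Visit 17; enqueue 2 → queue [4, 18, 6, 16, 2]
Visit 4; enqueue 12 → queue [18, 6, 16, 2, 12]
Visit 18; enqueue 20 → queue [6, 16, 2, 12, 20]
Visit 6 → queue [16, 2, 12, 20]
Visit 16 → queue [2, 12, 20]
Visit 2 → queue [12, 20]
Visit 12 → queue [20]
Visit 20 → queue []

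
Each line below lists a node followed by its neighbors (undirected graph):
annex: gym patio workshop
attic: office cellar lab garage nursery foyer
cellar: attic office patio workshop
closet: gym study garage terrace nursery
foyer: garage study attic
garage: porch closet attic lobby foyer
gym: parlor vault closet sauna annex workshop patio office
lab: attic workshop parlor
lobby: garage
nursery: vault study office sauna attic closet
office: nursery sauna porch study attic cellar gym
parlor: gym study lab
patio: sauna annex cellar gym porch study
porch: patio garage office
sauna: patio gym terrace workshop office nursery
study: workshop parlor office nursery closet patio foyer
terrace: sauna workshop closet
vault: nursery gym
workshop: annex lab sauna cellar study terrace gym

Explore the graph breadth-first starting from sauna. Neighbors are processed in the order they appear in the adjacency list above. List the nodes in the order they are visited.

sauna, patio, gym, terrace, workshop, office, nursery, annex, cellar, porch, study, parlor, vault, closet, lab, attic, garage, foyer, lobby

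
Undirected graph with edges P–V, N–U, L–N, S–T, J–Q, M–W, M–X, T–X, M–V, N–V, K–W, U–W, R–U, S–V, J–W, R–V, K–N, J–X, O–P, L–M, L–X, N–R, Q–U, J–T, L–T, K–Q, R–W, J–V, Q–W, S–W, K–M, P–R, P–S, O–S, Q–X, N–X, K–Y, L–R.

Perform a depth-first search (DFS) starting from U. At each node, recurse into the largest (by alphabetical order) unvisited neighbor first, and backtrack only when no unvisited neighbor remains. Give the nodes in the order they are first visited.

Visit U
U → W
W → S
S → V
V → R
R → P
P → O
R → N
N → X
X → T
T → L
L → M
M → K
K → Y
K → Q
Q → J

U → W → S → V → R → P → O → N → X → T → L → M → K → Y → Q → J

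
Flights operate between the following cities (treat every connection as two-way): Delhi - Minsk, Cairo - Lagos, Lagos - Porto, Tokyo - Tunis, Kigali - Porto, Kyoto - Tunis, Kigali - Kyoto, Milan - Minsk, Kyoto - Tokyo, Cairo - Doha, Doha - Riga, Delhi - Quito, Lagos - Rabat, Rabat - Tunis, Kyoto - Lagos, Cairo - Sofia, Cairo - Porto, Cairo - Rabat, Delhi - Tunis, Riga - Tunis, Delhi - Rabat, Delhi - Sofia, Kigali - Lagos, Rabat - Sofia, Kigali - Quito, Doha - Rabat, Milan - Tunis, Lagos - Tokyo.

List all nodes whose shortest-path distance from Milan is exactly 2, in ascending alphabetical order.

Delhi, Kyoto, Rabat, Riga, Tokyo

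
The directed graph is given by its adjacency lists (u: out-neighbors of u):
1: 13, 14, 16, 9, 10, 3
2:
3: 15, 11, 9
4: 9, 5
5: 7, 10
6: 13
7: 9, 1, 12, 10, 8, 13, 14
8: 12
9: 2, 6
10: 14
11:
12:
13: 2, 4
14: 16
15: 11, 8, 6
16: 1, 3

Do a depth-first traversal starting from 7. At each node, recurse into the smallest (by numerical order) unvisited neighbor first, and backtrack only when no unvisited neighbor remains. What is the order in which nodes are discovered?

7 -> 1 -> 3 -> 9 -> 2 -> 6 -> 13 -> 4 -> 5 -> 10 -> 14 -> 16 -> 11 -> 15 -> 8 -> 12

Visit 7
7 → 1
1 → 3
3 → 9
9 → 2
9 → 6
6 → 13
13 → 4
4 → 5
5 → 10
10 → 14
14 → 16
3 → 11
3 → 15
15 → 8
8 → 12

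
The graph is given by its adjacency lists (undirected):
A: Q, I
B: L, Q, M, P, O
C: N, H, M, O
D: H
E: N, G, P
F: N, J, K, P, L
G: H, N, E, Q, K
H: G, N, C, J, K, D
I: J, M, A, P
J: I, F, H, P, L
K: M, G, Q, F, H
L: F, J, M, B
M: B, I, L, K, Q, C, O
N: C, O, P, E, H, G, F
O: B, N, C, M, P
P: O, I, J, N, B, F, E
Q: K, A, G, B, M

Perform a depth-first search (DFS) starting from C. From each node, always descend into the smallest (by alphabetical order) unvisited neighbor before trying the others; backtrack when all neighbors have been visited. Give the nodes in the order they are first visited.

C, H, D, G, E, N, F, J, I, A, Q, B, L, M, K, O, P

Visit C
C → H
H → D
H → G
G → E
E → N
N → F
F → J
J → I
I → A
A → Q
Q → B
B → L
L → M
M → K
M → O
O → P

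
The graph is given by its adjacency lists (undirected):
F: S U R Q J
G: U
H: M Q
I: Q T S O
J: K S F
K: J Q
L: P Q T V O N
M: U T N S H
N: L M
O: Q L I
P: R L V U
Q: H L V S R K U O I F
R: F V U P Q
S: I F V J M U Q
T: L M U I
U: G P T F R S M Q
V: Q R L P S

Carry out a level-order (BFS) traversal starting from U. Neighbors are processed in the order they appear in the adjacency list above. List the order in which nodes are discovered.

U G P T F R S M Q L V I J N H K O

Visit U; enqueue G, P, T, F, R, S, M, Q → queue [G, P, T, F, R, S, M, Q]
Visit G → queue [P, T, F, R, S, M, Q]
Visit P; enqueue L, V → queue [T, F, R, S, M, Q, L, V]
Visit T; enqueue I → queue [F, R, S, M, Q, L, V, I]
Visit F; enqueue J → queue [R, S, M, Q, L, V, I, J]
Visit R → queue [S, M, Q, L, V, I, J]
Visit S → queue [M, Q, L, V, I, J]
Visit M; enqueue N, H → queue [Q, L, V, I, J, N, H]
Visit Q; enqueue K, O → queue [L, V, I, J, N, H, K, O]
Visit L → queue [V, I, J, N, H, K, O]
Visit V → queue [I, J, N, H, K, O]
Visit I → queue [J, N, H, K, O]
Visit J → queue [N, H, K, O]
Visit N → queue [H, K, O]
Visit H → queue [K, O]
Visit K → queue [O]
Visit O → queue []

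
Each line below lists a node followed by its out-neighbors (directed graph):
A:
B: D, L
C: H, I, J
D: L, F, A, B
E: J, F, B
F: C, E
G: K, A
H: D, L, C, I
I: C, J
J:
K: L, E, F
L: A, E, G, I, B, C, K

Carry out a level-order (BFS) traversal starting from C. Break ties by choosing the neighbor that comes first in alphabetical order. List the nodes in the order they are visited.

C, H, I, J, D, L, A, B, F, E, G, K

Visit C; enqueue H, I, J → queue [H, I, J]
Visit H; enqueue D, L → queue [I, J, D, L]
Visit I → queue [J, D, L]
Visit J → queue [D, L]
Visit D; enqueue A, B, F → queue [L, A, B, F]
Visit L; enqueue E, G, K → queue [A, B, F, E, G, K]
Visit A → queue [B, F, E, G, K]
Visit B → queue [F, E, G, K]
Visit F → queue [E, G, K]
Visit E → queue [G, K]
Visit G → queue [K]
Visit K → queue []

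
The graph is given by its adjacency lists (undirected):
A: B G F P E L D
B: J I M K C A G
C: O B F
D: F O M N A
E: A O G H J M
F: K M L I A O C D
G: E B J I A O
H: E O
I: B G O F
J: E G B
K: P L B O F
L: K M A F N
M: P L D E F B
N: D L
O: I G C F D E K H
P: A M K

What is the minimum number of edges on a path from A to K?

Level 0: A
Level 1: B, D, E, F, G, L, P
Level 2: C, H, I, J, K, M, N, O
K first appears at level 2.

2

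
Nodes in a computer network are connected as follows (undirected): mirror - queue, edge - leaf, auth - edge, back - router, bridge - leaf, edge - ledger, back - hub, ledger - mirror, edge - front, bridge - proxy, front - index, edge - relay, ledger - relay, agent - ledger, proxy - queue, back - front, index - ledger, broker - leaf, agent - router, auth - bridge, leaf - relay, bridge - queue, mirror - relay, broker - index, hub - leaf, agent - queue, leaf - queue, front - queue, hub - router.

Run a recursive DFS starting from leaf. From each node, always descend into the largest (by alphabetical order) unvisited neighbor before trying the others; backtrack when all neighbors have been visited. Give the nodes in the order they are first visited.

leaf, relay, mirror, queue, proxy, bridge, auth, edge, ledger, index, front, back, router, hub, agent, broker

Visit leaf
leaf → relay
relay → mirror
mirror → queue
queue → proxy
proxy → bridge
bridge → auth
auth → edge
edge → ledger
ledger → index
index → front
front → back
back → router
router → hub
router → agent
index → broker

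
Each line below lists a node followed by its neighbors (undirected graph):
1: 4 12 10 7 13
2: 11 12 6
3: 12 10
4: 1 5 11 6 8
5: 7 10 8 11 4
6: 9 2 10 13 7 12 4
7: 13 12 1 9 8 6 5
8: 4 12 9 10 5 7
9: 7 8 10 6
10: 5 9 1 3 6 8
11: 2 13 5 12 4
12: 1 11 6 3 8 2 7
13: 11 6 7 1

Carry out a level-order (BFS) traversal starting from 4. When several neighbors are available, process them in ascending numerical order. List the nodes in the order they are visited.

4 → 1 → 5 → 6 → 8 → 11 → 7 → 10 → 12 → 13 → 2 → 9 → 3

Visit 4; enqueue 1, 5, 6, 8, 11 → queue [1, 5, 6, 8, 11]
Visit 1; enqueue 7, 10, 12, 13 → queue [5, 6, 8, 11, 7, 10, 12, 13]
Visit 5 → queue [6, 8, 11, 7, 10, 12, 13]
Visit 6; enqueue 2, 9 → queue [8, 11, 7, 10, 12, 13, 2, 9]
Visit 8 → queue [11, 7, 10, 12, 13, 2, 9]
Visit 11 → queue [7, 10, 12, 13, 2, 9]
Visit 7 → queue [10, 12, 13, 2, 9]
Visit 10; enqueue 3 → queue [12, 13, 2, 9, 3]
Visit 12 → queue [13, 2, 9, 3]
Visit 13 → queue [2, 9, 3]
Visit 2 → queue [9, 3]
Visit 9 → queue [3]
Visit 3 → queue []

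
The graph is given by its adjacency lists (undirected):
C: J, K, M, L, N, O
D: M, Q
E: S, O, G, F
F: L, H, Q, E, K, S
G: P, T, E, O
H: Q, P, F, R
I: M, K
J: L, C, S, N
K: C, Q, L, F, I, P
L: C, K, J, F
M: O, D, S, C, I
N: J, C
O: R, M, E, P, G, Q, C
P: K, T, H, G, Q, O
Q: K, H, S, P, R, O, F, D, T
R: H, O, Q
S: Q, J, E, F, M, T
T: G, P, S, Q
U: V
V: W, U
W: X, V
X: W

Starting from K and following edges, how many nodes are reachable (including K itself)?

18

BFS from K visits: K, C, Q, L, F, I, P, J, M, N, O, H, S, R, D, T, E, G
Reachable nodes: 18 of 22 total.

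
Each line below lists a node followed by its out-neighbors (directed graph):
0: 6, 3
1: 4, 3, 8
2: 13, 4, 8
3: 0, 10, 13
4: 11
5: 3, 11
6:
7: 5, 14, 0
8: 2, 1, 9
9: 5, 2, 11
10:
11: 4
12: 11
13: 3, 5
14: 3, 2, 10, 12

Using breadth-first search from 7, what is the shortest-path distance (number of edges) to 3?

2

Level 0: 7
Level 1: 0, 5, 14
Level 2: 2, 3, 6, 10, 11, 12
Level 3: 4, 8, 13
Level 4: 1, 9
3 first appears at level 2.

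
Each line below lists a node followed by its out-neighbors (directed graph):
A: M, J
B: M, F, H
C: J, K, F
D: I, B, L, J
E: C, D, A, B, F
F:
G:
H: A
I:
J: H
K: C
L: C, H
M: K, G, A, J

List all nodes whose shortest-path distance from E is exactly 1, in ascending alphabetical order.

A, B, C, D, F

Level 0: E
Level 1: A, B, C, D, F
Level 2: H, I, J, K, L, M
Level 3: G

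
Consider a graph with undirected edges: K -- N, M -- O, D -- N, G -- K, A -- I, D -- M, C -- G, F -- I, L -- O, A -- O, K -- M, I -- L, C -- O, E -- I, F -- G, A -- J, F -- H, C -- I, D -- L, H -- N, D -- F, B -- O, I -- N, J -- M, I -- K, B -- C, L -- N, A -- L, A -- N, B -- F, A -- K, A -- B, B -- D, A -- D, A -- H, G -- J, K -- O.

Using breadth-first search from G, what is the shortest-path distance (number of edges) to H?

Level 0: G
Level 1: C, F, J, K
Level 2: A, B, D, H, I, M, N, O
Level 3: E, L
H first appears at level 2.

2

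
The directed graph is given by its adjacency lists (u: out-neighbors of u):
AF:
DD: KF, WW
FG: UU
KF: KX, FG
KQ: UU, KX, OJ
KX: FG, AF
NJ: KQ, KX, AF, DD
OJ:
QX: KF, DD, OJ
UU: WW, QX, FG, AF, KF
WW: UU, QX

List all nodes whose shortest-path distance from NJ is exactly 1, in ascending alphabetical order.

AF, DD, KQ, KX

Level 0: NJ
Level 1: AF, DD, KQ, KX
Level 2: FG, KF, OJ, UU, WW
Level 3: QX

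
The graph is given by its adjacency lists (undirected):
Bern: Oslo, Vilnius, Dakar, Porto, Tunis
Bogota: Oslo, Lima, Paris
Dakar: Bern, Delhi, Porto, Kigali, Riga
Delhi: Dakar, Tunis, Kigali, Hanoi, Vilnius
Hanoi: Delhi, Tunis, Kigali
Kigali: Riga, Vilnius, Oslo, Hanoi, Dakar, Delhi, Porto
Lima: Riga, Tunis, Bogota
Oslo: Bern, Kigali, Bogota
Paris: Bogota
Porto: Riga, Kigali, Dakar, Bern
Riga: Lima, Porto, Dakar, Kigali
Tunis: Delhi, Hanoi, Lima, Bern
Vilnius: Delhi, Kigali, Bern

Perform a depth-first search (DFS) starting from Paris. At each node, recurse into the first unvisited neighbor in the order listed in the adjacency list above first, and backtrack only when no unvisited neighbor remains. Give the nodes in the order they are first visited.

Paris Bogota Oslo Bern Vilnius Delhi Dakar Porto Riga Lima Tunis Hanoi Kigali

Visit Paris
Paris → Bogota
Bogota → Oslo
Oslo → Bern
Bern → Vilnius
Vilnius → Delhi
Delhi → Dakar
Dakar → Porto
Porto → Riga
Riga → Lima
Lima → Tunis
Tunis → Hanoi
Hanoi → Kigali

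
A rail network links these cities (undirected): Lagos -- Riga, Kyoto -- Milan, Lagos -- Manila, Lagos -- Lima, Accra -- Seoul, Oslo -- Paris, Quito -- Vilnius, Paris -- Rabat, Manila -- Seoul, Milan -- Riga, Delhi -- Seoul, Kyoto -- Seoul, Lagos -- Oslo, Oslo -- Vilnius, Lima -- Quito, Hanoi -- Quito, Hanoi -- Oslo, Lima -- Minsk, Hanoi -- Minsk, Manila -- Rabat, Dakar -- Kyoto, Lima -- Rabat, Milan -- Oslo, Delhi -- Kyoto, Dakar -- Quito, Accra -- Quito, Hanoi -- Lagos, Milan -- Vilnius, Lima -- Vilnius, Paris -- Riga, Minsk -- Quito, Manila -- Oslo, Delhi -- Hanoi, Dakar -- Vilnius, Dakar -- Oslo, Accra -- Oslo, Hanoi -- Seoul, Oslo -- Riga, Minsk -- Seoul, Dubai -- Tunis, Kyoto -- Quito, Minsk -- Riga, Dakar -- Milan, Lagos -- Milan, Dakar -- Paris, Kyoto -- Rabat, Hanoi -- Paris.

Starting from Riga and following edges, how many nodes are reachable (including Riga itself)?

17

BFS from Riga visits: Riga, Lagos, Milan, Minsk, Oslo, Paris, Hanoi, Lima, Manila, Dakar, Kyoto, Vilnius, Quito, Seoul, Accra, Rabat, Delhi
Reachable nodes: 17 of 19 total.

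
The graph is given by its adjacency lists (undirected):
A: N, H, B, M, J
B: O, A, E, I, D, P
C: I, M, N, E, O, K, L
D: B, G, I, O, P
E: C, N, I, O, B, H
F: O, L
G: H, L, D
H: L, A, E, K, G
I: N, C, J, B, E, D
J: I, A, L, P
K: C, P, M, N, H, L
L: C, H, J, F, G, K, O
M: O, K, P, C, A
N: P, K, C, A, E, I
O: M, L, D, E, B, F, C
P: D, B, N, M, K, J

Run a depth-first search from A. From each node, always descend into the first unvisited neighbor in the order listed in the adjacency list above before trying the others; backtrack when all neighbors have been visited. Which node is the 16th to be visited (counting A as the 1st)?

F

Visit A
A → N
N → P
P → D
D → B
B → O
O → M
M → K
K → C
C → I
I → J
J → L
L → H
H → E
H → G
L → F

Visit order: A, N, P, D, B, O, M, K, C, I, J, L, H, E, G, F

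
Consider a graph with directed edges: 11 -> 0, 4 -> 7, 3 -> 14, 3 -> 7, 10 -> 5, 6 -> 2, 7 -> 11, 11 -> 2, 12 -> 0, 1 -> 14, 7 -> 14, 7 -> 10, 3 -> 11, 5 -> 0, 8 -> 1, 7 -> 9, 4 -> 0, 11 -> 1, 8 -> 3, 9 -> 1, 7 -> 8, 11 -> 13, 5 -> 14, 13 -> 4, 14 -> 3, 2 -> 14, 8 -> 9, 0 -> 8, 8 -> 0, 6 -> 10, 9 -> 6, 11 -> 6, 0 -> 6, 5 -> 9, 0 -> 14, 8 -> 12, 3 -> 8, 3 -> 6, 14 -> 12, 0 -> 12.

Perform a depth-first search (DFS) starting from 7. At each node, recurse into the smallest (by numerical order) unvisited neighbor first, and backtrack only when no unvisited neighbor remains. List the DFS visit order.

Visit 7
7 → 8
8 → 0
0 → 6
6 → 2
2 → 14
14 → 3
3 → 11
11 → 1
11 → 13
13 → 4
14 → 12
6 → 10
10 → 5
5 → 9

7 8 0 6 2 14 3 11 1 13 4 12 10 5 9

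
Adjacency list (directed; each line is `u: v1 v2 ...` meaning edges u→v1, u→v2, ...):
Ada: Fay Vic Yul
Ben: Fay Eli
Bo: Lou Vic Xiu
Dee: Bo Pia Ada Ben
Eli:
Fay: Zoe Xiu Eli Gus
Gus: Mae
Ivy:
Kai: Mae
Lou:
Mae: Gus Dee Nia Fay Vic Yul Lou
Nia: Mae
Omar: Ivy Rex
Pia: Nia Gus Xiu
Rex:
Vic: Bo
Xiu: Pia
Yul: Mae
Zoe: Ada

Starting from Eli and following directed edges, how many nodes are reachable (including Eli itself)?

1

BFS from Eli visits: Eli
Reachable nodes: 1 of 19 total.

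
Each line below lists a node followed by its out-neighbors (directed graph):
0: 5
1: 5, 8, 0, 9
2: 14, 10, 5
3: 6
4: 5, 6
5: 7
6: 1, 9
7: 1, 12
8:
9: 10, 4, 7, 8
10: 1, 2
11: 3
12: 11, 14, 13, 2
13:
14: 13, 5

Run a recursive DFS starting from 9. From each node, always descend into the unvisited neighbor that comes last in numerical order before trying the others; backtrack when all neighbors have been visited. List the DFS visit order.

Visit 9
9 → 10
10 → 2
2 → 14
14 → 13
14 → 5
5 → 7
7 → 12
12 → 11
11 → 3
3 → 6
6 → 1
1 → 8
1 → 0
9 → 4

9, 10, 2, 14, 13, 5, 7, 12, 11, 3, 6, 1, 8, 0, 4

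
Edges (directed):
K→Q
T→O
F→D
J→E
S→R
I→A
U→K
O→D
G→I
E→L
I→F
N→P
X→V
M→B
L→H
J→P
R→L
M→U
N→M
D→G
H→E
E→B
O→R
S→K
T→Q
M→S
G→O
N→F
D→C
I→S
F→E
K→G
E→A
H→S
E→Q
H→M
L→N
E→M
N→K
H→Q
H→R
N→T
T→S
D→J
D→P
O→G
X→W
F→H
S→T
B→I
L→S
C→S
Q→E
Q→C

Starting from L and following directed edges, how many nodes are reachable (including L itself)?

21

BFS from L visits: L, H, N, S, E, M, Q, R, F, K, P, T, A, B, U, C, D, G, O, I, J
Reachable nodes: 21 of 24 total.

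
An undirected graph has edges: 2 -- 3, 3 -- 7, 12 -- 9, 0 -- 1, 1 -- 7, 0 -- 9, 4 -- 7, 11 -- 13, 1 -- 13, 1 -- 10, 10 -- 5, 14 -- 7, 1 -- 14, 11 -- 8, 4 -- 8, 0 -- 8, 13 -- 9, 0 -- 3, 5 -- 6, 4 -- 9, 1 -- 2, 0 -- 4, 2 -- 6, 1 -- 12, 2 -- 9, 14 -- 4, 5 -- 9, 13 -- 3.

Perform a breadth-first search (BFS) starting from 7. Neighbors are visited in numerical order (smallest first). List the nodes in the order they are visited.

Visit 7; enqueue 1, 3, 4, 14 → queue [1, 3, 4, 14]
Visit 1; enqueue 0, 2, 10, 12, 13 → queue [3, 4, 14, 0, 2, 10, 12, 13]
Visit 3 → queue [4, 14, 0, 2, 10, 12, 13]
Visit 4; enqueue 8, 9 → queue [14, 0, 2, 10, 12, 13, 8, 9]
Visit 14 → queue [0, 2, 10, 12, 13, 8, 9]
Visit 0 → queue [2, 10, 12, 13, 8, 9]
Visit 2; enqueue 6 → queue [10, 12, 13, 8, 9, 6]
Visit 10; enqueue 5 → queue [12, 13, 8, 9, 6, 5]
Visit 12 → queue [13, 8, 9, 6, 5]
Visit 13; enqueue 11 → queue [8, 9, 6, 5, 11]
Visit 8 → queue [9, 6, 5, 11]
Visit 9 → queue [6, 5, 11]
Visit 6 → queue [5, 11]
Visit 5 → queue [11]
Visit 11 → queue []

7 1 3 4 14 0 2 10 12 13 8 9 6 5 11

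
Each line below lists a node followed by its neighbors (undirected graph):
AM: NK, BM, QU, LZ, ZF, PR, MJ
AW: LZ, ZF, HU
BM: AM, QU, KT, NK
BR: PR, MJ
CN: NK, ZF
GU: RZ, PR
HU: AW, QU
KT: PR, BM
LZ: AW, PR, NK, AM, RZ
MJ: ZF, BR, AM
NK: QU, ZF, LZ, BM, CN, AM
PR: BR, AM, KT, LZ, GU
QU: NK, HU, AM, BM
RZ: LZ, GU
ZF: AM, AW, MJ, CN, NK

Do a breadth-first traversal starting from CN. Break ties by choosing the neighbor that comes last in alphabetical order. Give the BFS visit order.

Visit CN; enqueue ZF, NK → queue [ZF, NK]
Visit ZF; enqueue MJ, AW, AM → queue [NK, MJ, AW, AM]
Visit NK; enqueue QU, LZ, BM → queue [MJ, AW, AM, QU, LZ, BM]
Visit MJ; enqueue BR → queue [AW, AM, QU, LZ, BM, BR]
Visit AW; enqueue HU → queue [AM, QU, LZ, BM, BR, HU]
Visit AM; enqueue PR → queue [QU, LZ, BM, BR, HU, PR]
Visit QU → queue [LZ, BM, BR, HU, PR]
Visit LZ; enqueue RZ → queue [BM, BR, HU, PR, RZ]
Visit BM; enqueue KT → queue [BR, HU, PR, RZ, KT]
Visit BR → queue [HU, PR, RZ, KT]
Visit HU → queue [PR, RZ, KT]
Visit PR; enqueue GU → queue [RZ, KT, GU]
Visit RZ → queue [KT, GU]
Visit KT → queue [GU]
Visit GU → queue []

CN ZF NK MJ AW AM QU LZ BM BR HU PR RZ KT GU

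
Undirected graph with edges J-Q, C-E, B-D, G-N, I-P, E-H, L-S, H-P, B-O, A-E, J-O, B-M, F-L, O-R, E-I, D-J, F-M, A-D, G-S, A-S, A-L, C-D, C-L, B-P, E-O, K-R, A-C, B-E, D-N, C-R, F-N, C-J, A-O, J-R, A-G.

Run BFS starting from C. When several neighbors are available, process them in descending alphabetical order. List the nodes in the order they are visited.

C, R, L, J, E, D, A, O, K, S, F, Q, I, H, B, N, G, M, P

Visit C; enqueue R, L, J, E, D, A → queue [R, L, J, E, D, A]
Visit R; enqueue O, K → queue [L, J, E, D, A, O, K]
Visit L; enqueue S, F → queue [J, E, D, A, O, K, S, F]
Visit J; enqueue Q → queue [E, D, A, O, K, S, F, Q]
Visit E; enqueue I, H, B → queue [D, A, O, K, S, F, Q, I, H, B]
Visit D; enqueue N → queue [A, O, K, S, F, Q, I, H, B, N]
Visit A; enqueue G → queue [O, K, S, F, Q, I, H, B, N, G]
Visit O → queue [K, S, F, Q, I, H, B, N, G]
Visit K → queue [S, F, Q, I, H, B, N, G]
Visit S → queue [F, Q, I, H, B, N, G]
Visit F; enqueue M → queue [Q, I, H, B, N, G, M]
Visit Q → queue [I, H, B, N, G, M]
Visit I; enqueue P → queue [H, B, N, G, M, P]
Visit H → queue [B, N, G, M, P]
Visit B → queue [N, G, M, P]
Visit N → queue [G, M, P]
Visit G → queue [M, P]
Visit M → queue [P]
Visit P → queue []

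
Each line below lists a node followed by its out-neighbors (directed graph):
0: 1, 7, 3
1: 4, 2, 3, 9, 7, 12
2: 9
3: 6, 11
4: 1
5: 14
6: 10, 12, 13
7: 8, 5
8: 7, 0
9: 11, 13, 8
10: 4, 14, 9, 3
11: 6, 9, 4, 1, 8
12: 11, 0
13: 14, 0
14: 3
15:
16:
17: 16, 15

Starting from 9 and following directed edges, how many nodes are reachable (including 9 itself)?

15

BFS from 9 visits: 9, 11, 13, 8, 6, 4, 1, 14, 0, 7, 10, 12, 2, 3, 5
Reachable nodes: 15 of 18 total.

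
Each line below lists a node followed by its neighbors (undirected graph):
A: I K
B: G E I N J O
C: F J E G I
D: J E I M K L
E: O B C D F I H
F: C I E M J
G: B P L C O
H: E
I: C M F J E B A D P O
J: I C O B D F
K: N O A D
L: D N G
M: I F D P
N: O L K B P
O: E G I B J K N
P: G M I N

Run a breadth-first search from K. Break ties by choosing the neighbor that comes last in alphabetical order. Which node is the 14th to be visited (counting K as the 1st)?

F

Visit K; enqueue O, N, D, A → queue [O, N, D, A]
Visit O; enqueue J, I, G, E, B → queue [N, D, A, J, I, G, E, B]
Visit N; enqueue P, L → queue [D, A, J, I, G, E, B, P, L]
Visit D; enqueue M → queue [A, J, I, G, E, B, P, L, M]
Visit A → queue [J, I, G, E, B, P, L, M]
Visit J; enqueue F, C → queue [I, G, E, B, P, L, M, F, C]
Visit I → queue [G, E, B, P, L, M, F, C]
Visit G → queue [E, B, P, L, M, F, C]
Visit E; enqueue H → queue [B, P, L, M, F, C, H]
Visit B → queue [P, L, M, F, C, H]
Visit P → queue [L, M, F, C, H]
Visit L → queue [M, F, C, H]
Visit M → queue [F, C, H]
Visit F → queue [C, H]
Visit C → queue [H]
Visit H → queue []

Visit order: K, O, N, D, A, J, I, G, E, B, P, L, M, F, C, H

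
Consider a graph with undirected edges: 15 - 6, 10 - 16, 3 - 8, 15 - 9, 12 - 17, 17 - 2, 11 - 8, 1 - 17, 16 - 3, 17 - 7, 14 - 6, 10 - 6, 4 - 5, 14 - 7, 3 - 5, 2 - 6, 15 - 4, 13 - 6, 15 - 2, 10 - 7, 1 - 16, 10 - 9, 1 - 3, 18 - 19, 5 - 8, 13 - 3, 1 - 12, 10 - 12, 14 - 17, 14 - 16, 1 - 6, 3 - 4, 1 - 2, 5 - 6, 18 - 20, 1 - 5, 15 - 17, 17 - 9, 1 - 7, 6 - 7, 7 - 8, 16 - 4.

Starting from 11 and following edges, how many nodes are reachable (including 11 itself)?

17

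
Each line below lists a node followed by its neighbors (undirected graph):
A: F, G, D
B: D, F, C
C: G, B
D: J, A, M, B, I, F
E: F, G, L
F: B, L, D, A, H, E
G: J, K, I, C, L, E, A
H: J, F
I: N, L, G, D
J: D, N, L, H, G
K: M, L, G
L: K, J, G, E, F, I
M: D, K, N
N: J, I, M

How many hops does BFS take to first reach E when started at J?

2

Level 0: J
Level 1: D, G, H, L, N
Level 2: A, B, C, E, F, I, K, M
E first appears at level 2.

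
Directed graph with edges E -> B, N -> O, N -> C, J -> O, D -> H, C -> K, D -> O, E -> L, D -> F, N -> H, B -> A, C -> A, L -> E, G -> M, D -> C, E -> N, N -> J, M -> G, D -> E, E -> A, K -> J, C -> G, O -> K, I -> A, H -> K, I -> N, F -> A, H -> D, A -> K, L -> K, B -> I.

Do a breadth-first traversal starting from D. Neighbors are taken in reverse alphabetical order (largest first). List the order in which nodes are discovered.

D, O, H, F, E, C, K, A, N, L, B, G, J, I, M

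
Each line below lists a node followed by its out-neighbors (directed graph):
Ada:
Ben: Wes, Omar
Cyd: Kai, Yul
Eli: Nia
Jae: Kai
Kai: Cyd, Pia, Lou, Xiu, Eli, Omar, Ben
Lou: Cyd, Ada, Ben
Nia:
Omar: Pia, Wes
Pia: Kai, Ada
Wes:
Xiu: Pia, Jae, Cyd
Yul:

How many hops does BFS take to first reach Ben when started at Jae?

2

Level 0: Jae
Level 1: Kai
Level 2: Ben, Cyd, Eli, Lou, Omar, Pia, Xiu
Level 3: Ada, Nia, Wes, Yul
Ben first appears at level 2.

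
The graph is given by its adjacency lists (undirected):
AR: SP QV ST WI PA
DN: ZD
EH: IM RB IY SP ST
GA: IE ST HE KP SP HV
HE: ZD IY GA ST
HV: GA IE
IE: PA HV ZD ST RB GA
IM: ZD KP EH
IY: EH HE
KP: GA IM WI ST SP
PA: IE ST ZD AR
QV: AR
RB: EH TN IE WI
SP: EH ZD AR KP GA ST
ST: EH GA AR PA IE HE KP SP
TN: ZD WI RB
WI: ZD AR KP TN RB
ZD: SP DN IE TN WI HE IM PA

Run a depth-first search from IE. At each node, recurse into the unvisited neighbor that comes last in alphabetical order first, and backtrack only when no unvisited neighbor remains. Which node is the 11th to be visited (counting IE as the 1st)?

GA

Visit IE
IE → ZD
ZD → WI
WI → TN
TN → RB
RB → EH
EH → ST
ST → SP
SP → KP
KP → IM
KP → GA
GA → HV
GA → HE
HE → IY
SP → AR
AR → QV
AR → PA
ZD → DN

Visit order: IE, ZD, WI, TN, RB, EH, ST, SP, KP, IM, GA, HV, HE, IY, AR, QV, PA, DN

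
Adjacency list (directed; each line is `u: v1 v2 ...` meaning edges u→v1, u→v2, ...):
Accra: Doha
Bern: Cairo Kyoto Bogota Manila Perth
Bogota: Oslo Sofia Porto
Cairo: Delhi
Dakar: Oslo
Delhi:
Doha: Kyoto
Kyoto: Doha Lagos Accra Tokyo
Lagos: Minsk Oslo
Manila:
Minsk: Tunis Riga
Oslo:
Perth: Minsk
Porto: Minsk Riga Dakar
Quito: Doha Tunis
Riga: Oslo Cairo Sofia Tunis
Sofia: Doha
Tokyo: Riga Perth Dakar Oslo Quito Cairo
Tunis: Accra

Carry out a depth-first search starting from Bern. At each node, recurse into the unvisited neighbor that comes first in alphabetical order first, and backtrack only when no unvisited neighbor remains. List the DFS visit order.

Visit Bern
Bern → Bogota
Bogota → Oslo
Bogota → Porto
Porto → Dakar
Porto → Minsk
Minsk → Riga
Riga → Cairo
Cairo → Delhi
Riga → Sofia
Sofia → Doha
Doha → Kyoto
Kyoto → Accra
Kyoto → Lagos
Kyoto → Tokyo
Tokyo → Perth
Tokyo → Quito
Quito → Tunis
Bern → Manila

Bern -> Bogota -> Oslo -> Porto -> Dakar -> Minsk -> Riga -> Cairo -> Delhi -> Sofia -> Doha -> Kyoto -> Accra -> Lagos -> Tokyo -> Perth -> Quito -> Tunis -> Manila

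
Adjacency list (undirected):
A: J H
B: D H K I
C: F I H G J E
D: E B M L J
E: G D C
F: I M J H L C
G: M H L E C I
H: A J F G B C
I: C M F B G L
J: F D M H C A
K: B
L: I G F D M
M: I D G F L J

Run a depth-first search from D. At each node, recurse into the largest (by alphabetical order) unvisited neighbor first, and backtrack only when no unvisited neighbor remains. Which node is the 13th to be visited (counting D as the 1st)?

Visit D
D → M
M → L
L → I
I → G
G → H
H → J
J → F
F → C
C → E
J → A
H → B
B → K

Visit order: D, M, L, I, G, H, J, F, C, E, A, B, K

K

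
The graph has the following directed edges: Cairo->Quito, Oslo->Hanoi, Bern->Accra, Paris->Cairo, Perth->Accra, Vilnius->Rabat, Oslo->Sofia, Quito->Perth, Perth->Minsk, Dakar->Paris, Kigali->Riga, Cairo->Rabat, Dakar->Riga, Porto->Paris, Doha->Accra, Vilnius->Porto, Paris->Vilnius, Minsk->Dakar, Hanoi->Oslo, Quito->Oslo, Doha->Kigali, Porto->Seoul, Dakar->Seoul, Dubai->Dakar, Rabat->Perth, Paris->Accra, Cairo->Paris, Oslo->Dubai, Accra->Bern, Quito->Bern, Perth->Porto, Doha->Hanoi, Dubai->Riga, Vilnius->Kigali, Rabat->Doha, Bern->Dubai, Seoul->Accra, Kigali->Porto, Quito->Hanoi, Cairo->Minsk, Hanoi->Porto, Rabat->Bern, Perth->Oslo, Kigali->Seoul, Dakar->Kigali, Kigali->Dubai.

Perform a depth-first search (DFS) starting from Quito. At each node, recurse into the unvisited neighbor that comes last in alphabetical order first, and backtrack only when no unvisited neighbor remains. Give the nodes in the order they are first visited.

Quito -> Perth -> Porto -> Seoul -> Accra -> Bern -> Dubai -> Riga -> Dakar -> Paris -> Vilnius -> Rabat -> Doha -> Kigali -> Hanoi -> Oslo -> Sofia -> Cairo -> Minsk

Visit Quito
Quito → Perth
Perth → Porto
Porto → Seoul
Seoul → Accra
Accra → Bern
Bern → Dubai
Dubai → Riga
Dubai → Dakar
Dakar → Paris
Paris → Vilnius
Vilnius → Rabat
Rabat → Doha
Doha → Kigali
Doha → Hanoi
Hanoi → Oslo
Oslo → Sofia
Paris → Cairo
Cairo → Minsk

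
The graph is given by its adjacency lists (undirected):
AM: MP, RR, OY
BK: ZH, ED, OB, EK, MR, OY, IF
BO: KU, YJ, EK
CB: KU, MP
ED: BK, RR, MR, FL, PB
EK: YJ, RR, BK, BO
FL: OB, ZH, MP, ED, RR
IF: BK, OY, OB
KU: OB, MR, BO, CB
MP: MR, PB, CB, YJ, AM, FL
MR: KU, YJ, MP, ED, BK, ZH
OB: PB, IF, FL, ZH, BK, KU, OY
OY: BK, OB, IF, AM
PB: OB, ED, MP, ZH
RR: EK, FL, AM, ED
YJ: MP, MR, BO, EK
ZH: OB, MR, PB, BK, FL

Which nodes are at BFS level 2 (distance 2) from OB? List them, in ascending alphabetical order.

Level 0: OB
Level 1: BK, FL, IF, KU, OY, PB, ZH
Level 2: AM, BO, CB, ED, EK, MP, MR, RR
Level 3: YJ

AM, BO, CB, ED, EK, MP, MR, RR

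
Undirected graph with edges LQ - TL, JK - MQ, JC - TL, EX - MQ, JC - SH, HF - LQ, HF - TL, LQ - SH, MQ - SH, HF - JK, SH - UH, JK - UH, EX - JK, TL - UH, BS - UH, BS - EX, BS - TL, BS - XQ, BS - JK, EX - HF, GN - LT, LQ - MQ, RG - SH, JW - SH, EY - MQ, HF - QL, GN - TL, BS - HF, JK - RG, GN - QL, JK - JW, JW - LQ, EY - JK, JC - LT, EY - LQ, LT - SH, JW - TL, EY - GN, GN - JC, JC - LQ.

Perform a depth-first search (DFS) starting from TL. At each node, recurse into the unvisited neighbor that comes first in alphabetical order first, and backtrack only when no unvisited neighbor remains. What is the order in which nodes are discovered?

Visit TL
TL → BS
BS → EX
EX → HF
HF → JK
JK → EY
EY → GN
GN → JC
JC → LQ
LQ → JW
JW → SH
SH → LT
SH → MQ
SH → RG
SH → UH
GN → QL
BS → XQ

TL, BS, EX, HF, JK, EY, GN, JC, LQ, JW, SH, LT, MQ, RG, UH, QL, XQ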